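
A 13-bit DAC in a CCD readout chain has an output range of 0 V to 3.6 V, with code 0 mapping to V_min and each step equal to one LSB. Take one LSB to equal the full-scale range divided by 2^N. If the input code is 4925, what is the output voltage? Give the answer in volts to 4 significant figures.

Span = 3.6 V. LSB = 3.6 V / 2^13.
V_out = 0 + 4925 × (3.6/8192) V
      = 0 + 2.16431 = 2.16431 V.

2.164 V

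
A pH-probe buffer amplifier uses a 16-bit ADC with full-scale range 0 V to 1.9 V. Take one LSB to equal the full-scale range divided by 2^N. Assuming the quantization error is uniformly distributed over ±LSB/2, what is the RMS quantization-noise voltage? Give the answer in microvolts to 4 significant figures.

Full-scale range = 1.9 V.
LSB = 1.9 V ÷ 2^16 = 1.9/65536 V = 28.9917 µV.
σ_q = LSB/√12 = 28.9917 µV/3.4641 = 8.369 µV.

8.369 µV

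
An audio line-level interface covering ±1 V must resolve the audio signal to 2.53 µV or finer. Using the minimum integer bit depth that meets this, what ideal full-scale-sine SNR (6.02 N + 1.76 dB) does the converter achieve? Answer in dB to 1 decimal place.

122.2 dB

The full-scale span is 1 − (-1) = 2 V.
Levels needed ≥ 2/2.53 µV = 790500. 2^20 = 1048576 suffices, so N_min = 20.
SNR = 6.02 × 20 + 1.76 = 122.16 dB.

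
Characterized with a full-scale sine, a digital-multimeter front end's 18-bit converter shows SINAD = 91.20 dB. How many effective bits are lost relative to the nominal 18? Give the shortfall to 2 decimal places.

3.14 bits

ENOB = (SINAD − 1.76)/6.02 = (91.20 − 1.76)/6.02 = 14.8571 bits.
Shortfall = 18 − 14.8571 = 3.1429 bits.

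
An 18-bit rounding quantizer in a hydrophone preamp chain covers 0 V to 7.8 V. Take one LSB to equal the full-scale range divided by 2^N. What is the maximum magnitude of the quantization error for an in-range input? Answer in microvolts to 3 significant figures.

V_FS = 7.8 V.
LSB = 7.8 V ÷ 2^18 = 7.8/262144 V = 29.755 µV.
Worst-case error for round-to-nearest is half an LSB: 14.9 µV.

14.9 µV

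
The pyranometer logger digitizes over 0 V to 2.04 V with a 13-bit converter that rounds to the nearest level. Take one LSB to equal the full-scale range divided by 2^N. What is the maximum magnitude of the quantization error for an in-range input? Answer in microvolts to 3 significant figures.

Span = 2.04 V.
LSB = 2.04 V / 2^13 = 249.02 µV.
Worst-case error for round-to-nearest is half an LSB: 125 µV.

125 µV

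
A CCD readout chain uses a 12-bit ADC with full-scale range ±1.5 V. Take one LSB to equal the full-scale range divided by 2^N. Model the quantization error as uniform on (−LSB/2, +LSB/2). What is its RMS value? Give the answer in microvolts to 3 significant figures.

The full-scale span is 1.5 − (-1.5) = 3 V.
LSB = 3 V / 2^12 = 0.73242 mV.
V_rms = LSB/√12 = 0.73242 mV / √12 = 211 µV.

211 µV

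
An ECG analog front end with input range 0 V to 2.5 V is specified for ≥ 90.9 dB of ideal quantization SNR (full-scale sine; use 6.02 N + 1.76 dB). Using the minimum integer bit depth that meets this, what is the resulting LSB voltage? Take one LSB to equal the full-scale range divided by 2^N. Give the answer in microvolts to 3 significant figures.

76.3 µV

Span = 2.5 V.
Solving 6.02 N ≥ 90.9 − 1.76: N ≥ 14.807. Round up → N = 15.
LSB = 2.5 V ÷ 2^15 = 2.5/32768 V = 76.3 µV.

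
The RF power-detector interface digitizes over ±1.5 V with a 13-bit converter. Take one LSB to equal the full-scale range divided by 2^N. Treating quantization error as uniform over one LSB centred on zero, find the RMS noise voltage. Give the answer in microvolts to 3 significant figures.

106 µV

The full-scale span is 1.5 − (-1.5) = 3 V.
One LSB is 3 V / 8192 = 366.21 µV.
RMS of a uniform error over width LSB is LSB/√12 = 106 µV.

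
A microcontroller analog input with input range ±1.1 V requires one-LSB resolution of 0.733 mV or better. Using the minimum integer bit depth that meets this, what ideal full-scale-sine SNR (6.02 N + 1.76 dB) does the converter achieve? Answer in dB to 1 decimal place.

Range = 1.1 − (-1.1) = 2.2 V.
Required number of levels: 2.2/0.733 mV = 3001.4; smallest N with 2^N ≥ that is 12.
Ideal SNR at N = 12: 6.02·12 + 1.76 = 74.0 dB.

74.0 dB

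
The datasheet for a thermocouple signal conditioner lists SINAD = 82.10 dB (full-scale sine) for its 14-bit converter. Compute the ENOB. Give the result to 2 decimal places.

(82.10 − 1.76) / 6.02 = 80.34/6.02 = 13.3455 effective bits.

13.35 bits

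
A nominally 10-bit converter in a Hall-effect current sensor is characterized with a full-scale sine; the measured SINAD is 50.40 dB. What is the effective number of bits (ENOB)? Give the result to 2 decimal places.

8.08 bits

(50.40 − 1.76) / 6.02 = 48.64/6.02 = 8.0797 effective bits.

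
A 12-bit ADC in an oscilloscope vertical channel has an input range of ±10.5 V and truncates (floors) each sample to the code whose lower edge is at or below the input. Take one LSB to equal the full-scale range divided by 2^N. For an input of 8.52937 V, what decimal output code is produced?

3711

Range = 10.5 − (-10.5) = 21 V. LSB = 21 V / 2^12 ≈ 5.127 mV.
code = ⌊(V_in − V_min)/LSB⌋ = ⌊(V_in − V_min) × 2^12 / range⌋
     = ⌊(8.52937 − (-10.5)) × 4096 / 21⌋ = ⌊19.02937 × 4096/21⌋
     = ⌊3711.633⌋ = 3711.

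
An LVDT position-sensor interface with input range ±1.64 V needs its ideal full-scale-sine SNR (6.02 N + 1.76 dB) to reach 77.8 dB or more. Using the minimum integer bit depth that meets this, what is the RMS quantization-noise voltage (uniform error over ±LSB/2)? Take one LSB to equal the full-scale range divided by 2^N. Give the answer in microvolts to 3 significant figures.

Full-scale range = 1.64 V − (-1.64 V) = 3.28 V.
6.02 N + 1.76 ≥ 77.8 gives N ≥ 12.631, so the minimum integer is 13.
LSB = 3.28 V / 2^13 = 400.39 µV.
V_rms = LSB/√12 = 116 µV.

116 µV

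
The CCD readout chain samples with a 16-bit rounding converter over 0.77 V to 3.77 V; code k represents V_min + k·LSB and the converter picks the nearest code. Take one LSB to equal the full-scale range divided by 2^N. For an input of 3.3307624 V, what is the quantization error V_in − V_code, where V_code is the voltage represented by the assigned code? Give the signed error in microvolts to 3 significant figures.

Span: 3.77 V − (0.77 V) = 3 V. LSB = 3 V / 2^16 ≈ 45.78 µV.
Position in LSBs: (3.3307624 − (0.77)) × 65536/3 = 55940.7082; rounding gives k = 55941.
V_code = 0.77 + (55941/65536) × 3 = 3.3307757568 V.
e = 3.3307624 − (3.3307757568) = −13.4 µV.

−13.4 µV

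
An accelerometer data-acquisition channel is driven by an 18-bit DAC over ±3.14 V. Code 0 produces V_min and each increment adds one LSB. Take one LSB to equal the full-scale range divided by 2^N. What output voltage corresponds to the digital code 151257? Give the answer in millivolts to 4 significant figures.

483.6 mV

Range = 3.14 − (-3.14) = 6.28 V. LSB = 6.28 V / 2^18.
Output = V_min + (151257/262144) × range = -3.14 + 0.577000 × 6.28 V
      = -3.14 + 3.62356 = 0.483558 V.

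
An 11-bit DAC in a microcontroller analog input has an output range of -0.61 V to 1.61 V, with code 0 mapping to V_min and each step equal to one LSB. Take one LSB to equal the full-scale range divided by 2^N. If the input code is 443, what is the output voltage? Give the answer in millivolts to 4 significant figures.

-129.8 mV

Range = 1.61 − (-0.61) = 2.22 V. LSB = 2.22 V / 2^11.
V_out = -0.61 + 443 × (2.22/2048) V
      = -0.61 + 0.480205 = -0.129795 V.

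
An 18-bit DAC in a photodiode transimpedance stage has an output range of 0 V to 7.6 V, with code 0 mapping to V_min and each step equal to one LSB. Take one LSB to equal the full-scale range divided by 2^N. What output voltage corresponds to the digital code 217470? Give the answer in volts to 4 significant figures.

Full-scale range = 7.6 V. LSB = 7.6 V / 2^18.
V_out = V_min + code × LSB = 0 V + 217470 × 7.6 V / 262144
      = 0 V + 6.30482 V = 6.30482 V.

6.305 V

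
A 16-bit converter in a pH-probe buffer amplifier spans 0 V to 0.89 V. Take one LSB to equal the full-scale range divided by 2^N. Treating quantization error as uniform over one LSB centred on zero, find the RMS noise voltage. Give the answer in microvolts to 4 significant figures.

3.920 µV

V_FS = 0.89 V.
LSB = 0.89 V ÷ 2^16 = 0.89/65536 V = 13.5803 µV.
For a uniform distribution on [−LSB/2, +LSB/2], V_rms = LSB/√12 = 13.5803 µV/3.4641 = 3.920 µV.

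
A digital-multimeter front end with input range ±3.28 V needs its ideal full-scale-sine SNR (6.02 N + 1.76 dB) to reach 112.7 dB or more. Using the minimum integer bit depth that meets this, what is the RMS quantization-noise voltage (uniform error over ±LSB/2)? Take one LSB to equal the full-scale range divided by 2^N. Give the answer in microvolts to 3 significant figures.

3.61 µV

Span: 3.28 V − (-3.28 V) = 6.56 V.
N ≥ (112.7 − 1.76)/6.02 = 18.429 → N_min = 19.
One LSB is 6.56 V / 524288 = 12.512 µV.
RMS noise = LSB/√12 = 3.61 µV.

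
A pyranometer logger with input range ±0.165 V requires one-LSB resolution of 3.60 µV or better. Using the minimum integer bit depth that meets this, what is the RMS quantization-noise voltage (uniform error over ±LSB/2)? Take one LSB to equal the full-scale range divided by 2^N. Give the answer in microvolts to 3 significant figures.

Span: 0.165 V − (-0.165 V) = 0.33 V.
Required number of levels: 0.33/3.60 µV = 91667; smallest N with 2^N ≥ that is 17.
One LSB is 0.33 V / 131072 = 2.5177 µV.
RMS noise = LSB/√12 = 0.727 µV.

0.727 µV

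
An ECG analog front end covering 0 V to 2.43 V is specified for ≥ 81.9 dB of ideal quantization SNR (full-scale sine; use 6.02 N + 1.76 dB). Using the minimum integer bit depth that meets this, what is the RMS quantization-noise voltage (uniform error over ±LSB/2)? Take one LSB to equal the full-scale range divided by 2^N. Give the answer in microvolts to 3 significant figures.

Span = 2.43 V.
Solving 6.02 N ≥ 81.9 − 1.76: N ≥ 13.312. Round up → N = 14.
LSB = 2.43 V / 2^14 = 148.32 µV.
V_rms = LSB/√12 = 42.8 µV.

42.8 µV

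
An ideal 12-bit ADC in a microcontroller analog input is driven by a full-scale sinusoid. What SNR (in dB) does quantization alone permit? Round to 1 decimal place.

SNR = 6.02·12 + 1.76 = 74.00 dB.

74.0 dB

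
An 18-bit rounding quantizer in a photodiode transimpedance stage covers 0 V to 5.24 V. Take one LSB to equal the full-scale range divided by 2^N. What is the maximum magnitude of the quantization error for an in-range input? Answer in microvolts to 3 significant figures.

9.99 µV

Span = 5.24 V.
Step size = 5.24/262144 V = 19.989 µV.
Worst-case error for round-to-nearest is half an LSB: 9.99 µV.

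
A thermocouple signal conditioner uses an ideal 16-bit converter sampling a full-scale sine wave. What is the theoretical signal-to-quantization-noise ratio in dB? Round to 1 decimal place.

For an ideal N-bit converter with full-scale sine input, SNR = 6.02 N + 1.76 dB. SNR = 6.02 × 16 + 1.76 = 96.32 + 1.76 = 98.08 dB.

98.1 dB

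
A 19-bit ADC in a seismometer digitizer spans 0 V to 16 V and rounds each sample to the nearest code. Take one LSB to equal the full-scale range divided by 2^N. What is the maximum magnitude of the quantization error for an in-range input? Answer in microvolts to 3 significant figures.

V_FS = 16 V.
Step size = 16/524288 V = 30.518 µV.
A rounding quantizer has |error| ≤ LSB/2 = 15.3 µV.

15.3 µV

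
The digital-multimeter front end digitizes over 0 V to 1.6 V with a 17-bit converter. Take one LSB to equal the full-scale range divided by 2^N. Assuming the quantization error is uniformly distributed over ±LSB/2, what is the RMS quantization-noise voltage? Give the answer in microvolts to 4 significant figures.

Span = 1.6 V.
One LSB is 1.6 V / 131072 = 12.2070 µV.
For a uniform distribution on [−LSB/2, +LSB/2], V_rms = LSB/√12 = 12.2070 µV/3.4641 = 3.524 µV.

3.524 µV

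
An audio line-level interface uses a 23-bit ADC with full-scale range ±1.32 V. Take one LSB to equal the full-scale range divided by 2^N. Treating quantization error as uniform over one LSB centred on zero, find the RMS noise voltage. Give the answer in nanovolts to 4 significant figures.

90.85 nV

Range = 1.32 − (-1.32) = 2.64 V.
LSB = 2.64 V ÷ 2^23 = 2.64/8388608 V = 314.713 nV.
σ_q = LSB/√12 = 314.713 nV/3.4641 = 90.85 nV.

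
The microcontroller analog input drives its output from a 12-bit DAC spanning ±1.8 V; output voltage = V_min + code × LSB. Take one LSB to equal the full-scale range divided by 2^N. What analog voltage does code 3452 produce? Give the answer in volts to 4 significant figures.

1.234 V

Range = 1.8 − (-1.8) = 3.6 V. LSB = 3.6 V / 2^12.
V_out = -1.8 + 3452 × (3.6/4096) V
      = -1.8 + 3.03398 = 1.23398 V.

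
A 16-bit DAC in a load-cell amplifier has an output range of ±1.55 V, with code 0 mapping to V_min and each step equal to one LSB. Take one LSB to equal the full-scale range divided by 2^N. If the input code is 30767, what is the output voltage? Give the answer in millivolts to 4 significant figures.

-94.65 mV

Span: 1.55 V − (-1.55 V) = 3.1 V. LSB = 3.1 V / 2^16.
V_out = V_min + code × LSB = -1.55 V + 30767 × 3.1 V / 65536
      = -1.55 V + 1.45535 V = -0.0946518 V.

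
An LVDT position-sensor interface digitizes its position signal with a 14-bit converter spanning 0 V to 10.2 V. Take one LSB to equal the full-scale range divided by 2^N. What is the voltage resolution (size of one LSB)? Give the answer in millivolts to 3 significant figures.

0.623 mV

Full-scale range = 10.2 V.
There are 2^14 = 16384 steps.
LSB = 10.2 V ÷ 2^14 = 10.2/16384 V = 0.623 mV.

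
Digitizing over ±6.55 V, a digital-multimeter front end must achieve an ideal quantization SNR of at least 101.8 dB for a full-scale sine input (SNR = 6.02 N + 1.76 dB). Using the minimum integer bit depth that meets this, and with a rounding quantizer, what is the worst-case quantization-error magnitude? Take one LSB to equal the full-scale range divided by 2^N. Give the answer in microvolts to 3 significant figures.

50.0 µV

Span: 6.55 V − (-6.55 V) = 13.1 V.
6.02 N + 1.76 ≥ 101.8 gives N ≥ 16.618, so the minimum integer is 17.
Step size = 13.1/131072 V = 99.945 µV.
|e|_max = LSB/2 = 50.0 µV.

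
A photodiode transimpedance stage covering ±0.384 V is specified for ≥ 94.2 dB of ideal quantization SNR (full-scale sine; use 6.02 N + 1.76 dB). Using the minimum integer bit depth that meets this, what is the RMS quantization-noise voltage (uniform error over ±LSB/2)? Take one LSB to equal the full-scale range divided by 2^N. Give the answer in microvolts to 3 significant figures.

The full-scale span is 0.384 − (-0.384) = 0.768 V.
Solving 6.02 N ≥ 94.2 − 1.76: N ≥ 15.355. Round up → N = 16.
One LSB is 0.768 V / 65536 = 11.719 µV.
RMS noise = LSB/√12 = 3.38 µV.

3.38 µV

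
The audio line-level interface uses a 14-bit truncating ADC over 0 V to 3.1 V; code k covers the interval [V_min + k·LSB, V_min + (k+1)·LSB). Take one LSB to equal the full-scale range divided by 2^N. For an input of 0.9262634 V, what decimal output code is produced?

Full-scale range = 3.1 V. LSB = 3.1 V / 2^14 ≈ 189.2 µV.
V_in − V_min = 0.9262634 − (0) = 0.9262634 V.
Divide by LSB: 0.9262634 × 16384/3.1 = 4895.4515.
Truncating gives code 4895.

4895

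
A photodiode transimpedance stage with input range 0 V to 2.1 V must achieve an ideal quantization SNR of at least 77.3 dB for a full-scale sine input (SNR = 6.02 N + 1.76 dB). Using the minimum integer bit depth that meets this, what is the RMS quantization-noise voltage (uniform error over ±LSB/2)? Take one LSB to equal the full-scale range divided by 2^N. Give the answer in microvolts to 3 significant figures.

V_FS = 2.1 V.
Required N = ⌈(77.3 − 1.76)/6.02⌉ = ⌈12.548⌉ = 13.
One LSB is 2.1 V / 8192 = 256.35 µV.
V_rms = LSB/√12 = 74.0 µV.

74.0 µV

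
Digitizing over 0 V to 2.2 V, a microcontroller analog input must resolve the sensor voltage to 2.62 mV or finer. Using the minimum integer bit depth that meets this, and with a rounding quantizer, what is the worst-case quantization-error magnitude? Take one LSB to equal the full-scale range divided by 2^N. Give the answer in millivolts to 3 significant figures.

Range is 2.2 V.
Required number of levels: 2.2/2.62 mV = 839.69; smallest N with 2^N ≥ that is 10.
LSB = 2.2 V / 2^10 = 2.1484 mV.
|e|_max = LSB/2 = 1.07 mV.

1.07 mV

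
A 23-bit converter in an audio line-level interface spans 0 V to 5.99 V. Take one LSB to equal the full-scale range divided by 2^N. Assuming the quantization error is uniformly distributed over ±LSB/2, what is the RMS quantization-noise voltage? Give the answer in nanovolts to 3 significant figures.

Full-scale range = 5.99 V.
LSB = 5.99 V ÷ 2^23 = 5.99/8388608 V = 0.71406 µV.
σ_q = LSB/√12 = 0.71406 µV/3.4641 = 206 nV.

206 nV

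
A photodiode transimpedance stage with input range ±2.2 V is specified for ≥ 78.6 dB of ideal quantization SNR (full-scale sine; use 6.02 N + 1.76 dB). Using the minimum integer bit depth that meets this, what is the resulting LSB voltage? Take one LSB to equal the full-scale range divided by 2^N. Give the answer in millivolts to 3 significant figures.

The full-scale span is 2.2 − (-2.2) = 4.4 V.
Required N = ⌈(78.6 − 1.76)/6.02⌉ = ⌈12.764⌉ = 13.
One LSB is 4.4 V / 8192 = 0.537 mV.

0.537 mV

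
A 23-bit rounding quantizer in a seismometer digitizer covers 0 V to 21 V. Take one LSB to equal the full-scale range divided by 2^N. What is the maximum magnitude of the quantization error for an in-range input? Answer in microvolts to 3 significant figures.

Full-scale range = 21 V.
LSB = 21 V ÷ 2^23 = 21/8388608 V = 2.5034 µV.
|e|_max = LSB/2 = 1.25 µV.

1.25 µV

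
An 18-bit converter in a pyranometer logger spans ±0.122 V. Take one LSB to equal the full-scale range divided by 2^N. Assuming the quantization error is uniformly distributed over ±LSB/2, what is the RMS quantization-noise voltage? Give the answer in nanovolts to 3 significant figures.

269 nV

Full-scale range = 0.122 V − (-0.122 V) = 0.244 V.
LSB = 0.244 V ÷ 2^18 = 0.244/262144 V = 0.93079 µV.
V_rms = LSB/√12 = 0.93079 µV / √12 = 269 nV.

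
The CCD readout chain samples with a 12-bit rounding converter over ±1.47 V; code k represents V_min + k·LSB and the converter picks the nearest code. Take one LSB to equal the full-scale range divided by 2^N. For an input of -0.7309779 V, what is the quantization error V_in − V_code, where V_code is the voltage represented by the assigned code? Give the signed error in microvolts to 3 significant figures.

The full-scale span is 1.47 − (-1.47) = 2.94 V. LSB = 2.94 V / 2^12 ≈ 0.7178 mV.
(-0.7309779 − (-1.47)) / LSB = 0.7390221 × 4096/2.94 = 1029.6036. Nearest integer: k = 1030.
V_code = -1.47 + (1030/4096) × 2.94 = -0.7306933594 V.
Error = V_in − V_code = -0.7309779 − (-0.7306933594) = −285 µV.

−285 µV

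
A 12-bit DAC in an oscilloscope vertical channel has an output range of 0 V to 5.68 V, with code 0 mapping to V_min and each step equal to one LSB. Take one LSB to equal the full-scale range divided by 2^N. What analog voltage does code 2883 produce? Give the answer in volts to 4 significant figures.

Span = 5.68 V. LSB = 5.68 V / 2^12.
V_out = 0 + 2883 × (5.68/4096) V
      = 0 V + 3.99791 V = 3.99791 V.

3.998 V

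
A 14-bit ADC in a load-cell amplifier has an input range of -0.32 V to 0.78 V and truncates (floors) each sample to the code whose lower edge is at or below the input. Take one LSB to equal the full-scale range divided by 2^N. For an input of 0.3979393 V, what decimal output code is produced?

10693

Span: 0.78 V − (-0.32 V) = 1.1 V. LSB = 1.1 V / 2^14 ≈ 67.14 µV.
code = ⌊(V_in − V_min)/LSB⌋ = ⌊(V_in − V_min) × 2^14 / range⌋
     = ⌊(0.3979393 − (-0.32)) × 16384 / 1.1⌋ = ⌊0.7179393 × 16384/1.1⌋
     = ⌊10693.380⌋ = 10693.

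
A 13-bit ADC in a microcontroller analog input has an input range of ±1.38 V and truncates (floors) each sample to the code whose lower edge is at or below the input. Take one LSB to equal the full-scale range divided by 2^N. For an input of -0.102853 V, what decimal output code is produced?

The full-scale span is 1.38 − (-1.38) = 2.76 V. LSB = 2.76 V / 2^13 ≈ 336.9 µV.
(V_in − V_min) × 2^13/range = (-0.102853 − (-1.38)) × 8192/2.76 = 3790.720.
Floor → code = 3790.

3790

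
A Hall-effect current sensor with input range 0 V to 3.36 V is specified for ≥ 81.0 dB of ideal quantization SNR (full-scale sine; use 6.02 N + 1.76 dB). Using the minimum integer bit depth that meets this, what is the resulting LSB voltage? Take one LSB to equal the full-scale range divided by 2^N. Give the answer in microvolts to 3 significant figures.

205 µV

V_FS = 3.36 V.
Required N = ⌈(81.0 − 1.76)/6.02⌉ = ⌈13.163⌉ = 14.
One LSB is 3.36 V / 16384 = 205 µV.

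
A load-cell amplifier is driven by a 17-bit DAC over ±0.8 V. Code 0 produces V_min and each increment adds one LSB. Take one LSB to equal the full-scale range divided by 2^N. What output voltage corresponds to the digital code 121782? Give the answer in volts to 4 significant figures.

0.6866 V

Full-scale range = 0.8 V − (-0.8 V) = 1.6 V. LSB = 1.6 V / 2^17.
V_out = V_min + code × LSB = -0.8 V + 121782 × 1.6 V / 131072
      = -0.8 + 1.48660 = 0.686597 V.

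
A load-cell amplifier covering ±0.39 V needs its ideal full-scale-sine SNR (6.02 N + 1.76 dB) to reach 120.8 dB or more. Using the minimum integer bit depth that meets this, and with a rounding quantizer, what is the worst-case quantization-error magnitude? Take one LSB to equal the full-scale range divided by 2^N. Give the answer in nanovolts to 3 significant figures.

Full-scale range = 0.39 V − (-0.39 V) = 0.78 V.
6.02 N + 1.76 ≥ 120.8 gives N ≥ 19.774, so the minimum integer is 20.
LSB = 0.78 V / 2^20 = 0.74387 µV.
Half an LSB is 372 nV.

372 nV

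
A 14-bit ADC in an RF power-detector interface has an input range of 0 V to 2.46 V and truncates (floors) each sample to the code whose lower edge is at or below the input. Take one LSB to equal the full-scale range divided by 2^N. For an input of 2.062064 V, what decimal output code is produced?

Full-scale range = 2.46 V. LSB = 2.46 V / 2^14 ≈ 150.1 µV.
code = ⌊(V_in − V_min)/LSB⌋ = ⌊(V_in − V_min) × 2^14 / range⌋
     = ⌊(2.062064 − (0)) × 16384 / 2.46⌋ = ⌊2.062064 × 16384/2.46⌋
     = ⌊13733.682⌋ = 13733.

13733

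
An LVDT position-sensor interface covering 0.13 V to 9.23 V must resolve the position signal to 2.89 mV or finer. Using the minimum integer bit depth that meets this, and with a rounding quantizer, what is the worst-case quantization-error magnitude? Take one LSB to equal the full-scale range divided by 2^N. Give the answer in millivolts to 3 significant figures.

1.11 mV

Span: 9.23 V − (0.13 V) = 9.1 V.
9.1 V / 2.89 mV = 3149. Since 2^11 = 2048 and 2^12 = 4096, N = 12.
LSB = 9.1 V / 2^12 = 2.2217 mV.
|e|_max = LSB/2 = 1.11 mV.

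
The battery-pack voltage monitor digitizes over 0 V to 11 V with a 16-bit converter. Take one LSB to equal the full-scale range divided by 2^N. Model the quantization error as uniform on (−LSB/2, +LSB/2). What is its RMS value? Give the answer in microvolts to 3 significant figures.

Range is 11 V.
One LSB is 11 V / 65536 = 167.85 µV.
For a uniform distribution on [−LSB/2, +LSB/2], V_rms = LSB/√12 = 167.85 µV/3.4641 = 48.5 µV.

48.5 µV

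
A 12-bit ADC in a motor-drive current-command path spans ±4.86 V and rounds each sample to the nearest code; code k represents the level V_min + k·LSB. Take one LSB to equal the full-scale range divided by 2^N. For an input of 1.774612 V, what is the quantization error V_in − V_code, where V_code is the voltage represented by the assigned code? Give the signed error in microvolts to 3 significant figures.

−427 µV

Full-scale range = 4.86 V − (-4.86 V) = 9.72 V. LSB = 9.72 V / 2^12 ≈ 2.373 mV.
(1.774612 − (-4.86)) / LSB = 6.634612 × 4096/9.72 = 2795.8200. Nearest integer: k = 2796.
V_code = -4.86 + (2796/4096) × 9.72 = 1.775039063 V.
e = 1.774612 − (1.775039063) = −427 µV.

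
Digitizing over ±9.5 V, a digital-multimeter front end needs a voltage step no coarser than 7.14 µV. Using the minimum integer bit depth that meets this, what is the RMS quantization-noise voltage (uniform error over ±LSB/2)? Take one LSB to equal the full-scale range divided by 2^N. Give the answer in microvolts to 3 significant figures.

Range = 9.5 − (-9.5) = 19 V.
19 V / 7.14 µV = 2.661e6. Since 2^21 = 2097152 and 2^22 = 4194304, N = 22.
LSB = 19 V ÷ 2^22 = 19/4194304 V = 4.5300 µV.
σ_q = LSB/√12 = 4.5300 µV/3.4641 = 1.31 µV.

1.31 µV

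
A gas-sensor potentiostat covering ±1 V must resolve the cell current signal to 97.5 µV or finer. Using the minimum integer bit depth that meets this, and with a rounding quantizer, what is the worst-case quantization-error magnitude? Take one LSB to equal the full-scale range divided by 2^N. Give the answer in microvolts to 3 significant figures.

30.5 µV

Range = 1 − (-1) = 2 V.
2 V / 97.5 µV = 20510. Since 2^14 = 16384 and 2^15 = 32768, N = 15.
LSB = 2 V / 2^15 = 61.035 µV.
Half an LSB is 30.5 µV.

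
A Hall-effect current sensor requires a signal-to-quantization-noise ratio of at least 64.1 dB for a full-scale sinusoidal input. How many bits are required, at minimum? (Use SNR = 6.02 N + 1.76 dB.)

Required N = ⌈(64.1 − 1.76)/6.02⌉ = ⌈10.355⌉ = 11.

11 bits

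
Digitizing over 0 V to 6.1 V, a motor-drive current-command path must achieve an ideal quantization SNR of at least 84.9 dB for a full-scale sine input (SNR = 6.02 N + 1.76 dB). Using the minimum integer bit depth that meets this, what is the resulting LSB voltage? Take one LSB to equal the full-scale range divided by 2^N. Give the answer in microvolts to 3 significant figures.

Range is 6.1 V.
N ≥ (84.9 − 1.76)/6.02 = 13.811 → N_min = 14.
LSB = 6.1 V / 2^14 = 372 µV.

372 µV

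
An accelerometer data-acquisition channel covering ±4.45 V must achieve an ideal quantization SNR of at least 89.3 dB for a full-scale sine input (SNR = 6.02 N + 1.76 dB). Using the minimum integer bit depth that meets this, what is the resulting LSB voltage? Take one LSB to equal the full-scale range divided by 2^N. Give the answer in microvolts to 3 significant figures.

272 µV

Range = 4.45 − (-4.45) = 8.9 V.
Solving 6.02 N ≥ 89.3 − 1.76: N ≥ 14.542. Round up → N = 15.
Step size = 8.9/32768 V = 272 µV.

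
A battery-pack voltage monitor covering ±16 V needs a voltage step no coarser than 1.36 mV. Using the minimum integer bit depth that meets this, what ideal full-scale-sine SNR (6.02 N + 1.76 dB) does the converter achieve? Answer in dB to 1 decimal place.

Full-scale range = 16 V − (-16 V) = 32 V.
Levels needed ≥ 32/1.36 mV = 23530. 2^15 = 32768 suffices, so N_min = 15.
6.02(15) + 1.76 = 92.06 dB.

92.1 dB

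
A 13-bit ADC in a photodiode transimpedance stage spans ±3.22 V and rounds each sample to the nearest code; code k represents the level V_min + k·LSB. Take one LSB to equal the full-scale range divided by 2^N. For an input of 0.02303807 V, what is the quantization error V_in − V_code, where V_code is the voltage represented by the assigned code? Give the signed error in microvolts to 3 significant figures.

+240 µV

The full-scale span is 3.22 − (-3.22) = 6.44 V. LSB = 6.44 V / 2^13 ≈ 0.7861 mV.
(V_in − V_min)/LSB = (0.02303807 − (-3.22)) × 8192/6.44 = 4125.3056 → nearest code k = 4125.
V_code = -3.22 + (4125/8192) × 6.44 = 0.02279785156 V.
Error = V_in − V_code = 0.02303807 − (0.02279785156) = +240 µV.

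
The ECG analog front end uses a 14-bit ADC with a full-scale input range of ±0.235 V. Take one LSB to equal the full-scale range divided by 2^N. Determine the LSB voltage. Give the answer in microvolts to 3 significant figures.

Full-scale range = 0.235 V − (-0.235 V) = 0.47 V.
2^14 = 16384 levels.
LSB = 0.47 V / 2^14 = 28.7 µV.

28.7 µV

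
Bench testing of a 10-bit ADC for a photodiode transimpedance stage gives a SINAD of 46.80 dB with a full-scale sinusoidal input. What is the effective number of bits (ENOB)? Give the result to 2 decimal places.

7.48 bits

ENOB = (SINAD − 1.76) / 6.02 = (46.80 − 1.76) / 6.02 = 45.04 / 6.02 = 7.4817.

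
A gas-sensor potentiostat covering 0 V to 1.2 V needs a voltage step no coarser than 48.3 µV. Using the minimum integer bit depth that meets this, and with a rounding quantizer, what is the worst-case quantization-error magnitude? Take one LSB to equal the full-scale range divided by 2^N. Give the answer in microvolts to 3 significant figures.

V_FS = 1.2 V.
Need 2^N ≥ 1.2 V / 48.3 µV = 24840 → N_min = 15.
Step size = 1.2/32768 V = 36.621 µV.
Max error for round-to-nearest is LSB/2 = 18.3 µV.

18.3 µV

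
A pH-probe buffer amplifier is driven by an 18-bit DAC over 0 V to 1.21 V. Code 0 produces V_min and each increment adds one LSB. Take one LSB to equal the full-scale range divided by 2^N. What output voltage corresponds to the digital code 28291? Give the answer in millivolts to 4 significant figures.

Span = 1.21 V. LSB = 1.21 V / 2^18.
V_out = 0 + 28291 × (1.21/262144) V
      = 0 + 0.130585 = 0.130585 V.

130.6 mV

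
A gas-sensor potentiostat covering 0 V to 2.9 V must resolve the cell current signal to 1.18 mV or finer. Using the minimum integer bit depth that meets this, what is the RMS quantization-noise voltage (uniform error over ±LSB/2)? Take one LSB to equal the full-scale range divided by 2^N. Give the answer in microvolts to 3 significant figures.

204 µV

V_FS = 2.9 V.
Need 2^N ≥ 2.9 V / 1.18 mV = 2458 → N_min = 12.
LSB = 2.9 V / 2^12 = 0.70801 mV.
V_rms = LSB/√12 = 204 µV.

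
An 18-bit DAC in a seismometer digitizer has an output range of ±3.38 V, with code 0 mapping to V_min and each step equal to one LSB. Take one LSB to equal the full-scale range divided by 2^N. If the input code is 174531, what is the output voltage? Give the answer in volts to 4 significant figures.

1.121 V

Span: 3.38 V − (-3.38 V) = 6.76 V. LSB = 6.76 V / 2^18.
V_out = V_min + code × LSB = -3.38 V + 174531 × 6.76 V / 262144
      = -3.38 + 4.50069 = 1.12069 V.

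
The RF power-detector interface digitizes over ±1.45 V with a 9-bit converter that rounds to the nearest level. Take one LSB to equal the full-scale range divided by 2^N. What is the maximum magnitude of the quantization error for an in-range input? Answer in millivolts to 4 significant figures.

Range = 1.45 − (-1.45) = 2.9 V.
Step size = 2.9/512 V = 5.66406 mV.
A rounding quantizer has |error| ≤ LSB/2 = 2.832 mV.

2.832 mV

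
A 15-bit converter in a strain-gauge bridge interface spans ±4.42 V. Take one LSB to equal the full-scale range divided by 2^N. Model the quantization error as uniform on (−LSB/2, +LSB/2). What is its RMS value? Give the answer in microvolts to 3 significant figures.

Full-scale range = 4.42 V − (-4.42 V) = 8.84 V.
Step size = 8.84/32768 V = 269.78 µV.
V_rms = LSB/√12 = 269.78 µV / √12 = 77.9 µV.

77.9 µV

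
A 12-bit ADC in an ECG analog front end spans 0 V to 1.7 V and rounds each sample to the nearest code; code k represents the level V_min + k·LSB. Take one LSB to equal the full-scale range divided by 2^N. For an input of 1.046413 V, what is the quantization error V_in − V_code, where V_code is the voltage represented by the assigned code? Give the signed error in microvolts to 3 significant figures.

+99.5 µV

Range is 1.7 V. LSB = 1.7 V / 2^12 ≈ 415.0 µV.
(1.046413 − (0)) / LSB = 1.046413 × 4096/1.7 = 2521.2398. Nearest integer: k = 2521.
V_code = V_min + k × range/2^12 = 0 + 2521 × 1.7/4096 = 1.046313477 V.
Error = V_in − V_code = 1.046413 − (1.046313477) = +99.5 µV.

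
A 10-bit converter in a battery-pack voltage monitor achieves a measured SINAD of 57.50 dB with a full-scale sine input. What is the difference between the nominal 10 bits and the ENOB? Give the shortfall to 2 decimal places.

0.74 bits

Effective bits = (57.50 − 1.76)/6.02 = 9.2591.
Lost resolution: 10 − 9.2591 = 0.7409 bits.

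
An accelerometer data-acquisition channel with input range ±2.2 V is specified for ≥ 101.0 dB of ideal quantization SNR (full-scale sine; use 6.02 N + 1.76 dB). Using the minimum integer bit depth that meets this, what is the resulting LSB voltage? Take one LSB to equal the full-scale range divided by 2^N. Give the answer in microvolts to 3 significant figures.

The full-scale span is 2.2 − (-2.2) = 4.4 V.
Required N = ⌈(101.0 − 1.76)/6.02⌉ = ⌈16.485⌉ = 17.
One LSB is 4.4 V / 131072 = 33.6 µV.

33.6 µV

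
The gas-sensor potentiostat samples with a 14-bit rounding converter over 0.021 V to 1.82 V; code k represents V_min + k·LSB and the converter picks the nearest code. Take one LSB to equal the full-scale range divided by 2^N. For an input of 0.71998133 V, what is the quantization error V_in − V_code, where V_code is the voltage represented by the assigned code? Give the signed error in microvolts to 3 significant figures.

−19.8 µV

The full-scale span is 1.82 − (0.021) = 1.799 V. LSB = 1.799 V / 2^14 ≈ 109.8 µV.
(0.71998133 − (0.021)) / LSB = 0.69898133 × 16384/1.799 = 6365.8200. Nearest integer: k = 6366.
V_code = V_min + k × range/2^14 = 0.021 + 6366 × 1.799/16384 = 0.72000109863 V.
V_in − V_code = 0.71998133 − (0.72000109863) = −19.8 µV.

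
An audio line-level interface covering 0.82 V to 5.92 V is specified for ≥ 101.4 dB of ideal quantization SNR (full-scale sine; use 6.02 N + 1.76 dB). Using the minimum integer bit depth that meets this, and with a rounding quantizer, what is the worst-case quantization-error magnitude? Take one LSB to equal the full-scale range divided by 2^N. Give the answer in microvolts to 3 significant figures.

The full-scale span is 5.92 − (0.82) = 5.1 V.
Required N = ⌈(101.4 − 1.76)/6.02⌉ = ⌈16.551⌉ = 17.
LSB = 5.1 V / 2^17 = 38.910 µV.
Max error for round-to-nearest is LSB/2 = 19.5 µV.

19.5 µV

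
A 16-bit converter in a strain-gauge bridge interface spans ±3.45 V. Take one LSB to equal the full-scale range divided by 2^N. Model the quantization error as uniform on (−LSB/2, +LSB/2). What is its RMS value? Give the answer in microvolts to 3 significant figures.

30.4 µV

Span: 3.45 V − (-3.45 V) = 6.9 V.
Step size = 6.9/65536 V = 105.29 µV.
RMS of a uniform error over width LSB is LSB/√12 = 30.4 µV.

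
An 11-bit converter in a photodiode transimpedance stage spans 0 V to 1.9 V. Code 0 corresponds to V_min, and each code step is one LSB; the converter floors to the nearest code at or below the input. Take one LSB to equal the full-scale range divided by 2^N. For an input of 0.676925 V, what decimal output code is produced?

729

Full-scale range = 1.9 V. LSB = 1.9 V / 2^11 ≈ 0.9277 mV.
(V_in − V_min) × 2^11/range = (0.676925 − (0)) × 2048/1.9 = 729.654.
Floor → code = 729.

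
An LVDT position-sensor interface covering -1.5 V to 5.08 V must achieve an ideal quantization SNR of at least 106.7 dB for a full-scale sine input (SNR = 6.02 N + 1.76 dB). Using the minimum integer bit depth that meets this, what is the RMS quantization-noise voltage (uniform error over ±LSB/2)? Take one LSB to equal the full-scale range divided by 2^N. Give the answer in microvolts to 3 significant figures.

7.25 µV

Full-scale range = 5.08 V − (-1.5 V) = 6.58 V.
N ≥ (106.7 − 1.76)/6.02 = 17.432 → N_min = 18.
Step size = 6.58/262144 V = 25.101 µV.
V_rms = LSB/√12 = 7.25 µV.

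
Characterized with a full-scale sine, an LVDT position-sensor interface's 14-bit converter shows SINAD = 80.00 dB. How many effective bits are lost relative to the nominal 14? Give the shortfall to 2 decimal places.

1.00 bits

N_eff = (80.00 − 1.76)/6.02 = 12.9967 bits.
Lost resolution: 14 − 12.9967 = 1.0033 bits.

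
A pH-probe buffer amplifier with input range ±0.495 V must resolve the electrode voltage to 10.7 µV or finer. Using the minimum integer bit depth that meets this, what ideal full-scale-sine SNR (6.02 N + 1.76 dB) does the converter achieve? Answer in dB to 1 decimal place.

104.1 dB

The full-scale span is 0.495 − (-0.495) = 0.99 V.
Need 2^N ≥ 0.99 V / 10.7 µV = 92520 → N_min = 17.
SNR = 6.02 × 17 + 1.76 = 104.10 dB.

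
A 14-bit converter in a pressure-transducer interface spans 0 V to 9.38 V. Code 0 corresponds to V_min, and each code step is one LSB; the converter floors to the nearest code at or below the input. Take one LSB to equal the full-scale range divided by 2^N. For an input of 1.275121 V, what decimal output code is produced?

2227

Full-scale range = 9.38 V. LSB = 9.38 V / 2^14 ≈ 0.5725 mV.
(V_in − V_min) × 2^14/range = (1.275121 − (0)) × 16384/9.38 = 2227.248.
Floor → code = 2227.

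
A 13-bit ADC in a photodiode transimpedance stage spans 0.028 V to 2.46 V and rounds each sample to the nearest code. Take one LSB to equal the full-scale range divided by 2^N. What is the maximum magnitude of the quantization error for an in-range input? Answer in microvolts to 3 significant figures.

Range = 2.46 − (0.028) = 2.432 V.
LSB = 2.432 V / 2^13 = 296.88 µV.
A rounding quantizer has |error| ≤ LSB/2 = 148 µV.

148 µV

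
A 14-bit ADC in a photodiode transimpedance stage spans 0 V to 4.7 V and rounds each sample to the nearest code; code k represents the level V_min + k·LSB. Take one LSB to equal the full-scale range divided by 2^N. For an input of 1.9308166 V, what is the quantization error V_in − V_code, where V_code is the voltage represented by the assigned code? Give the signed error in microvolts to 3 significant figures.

−73.3 µV

Full-scale range = 4.7 V. LSB = 4.7 V / 2^14 ≈ 286.9 µV.
(V_in − V_min)/LSB = (1.9308166 − (0)) × 16384/4.7 = 6730.7445 → nearest code k = 6731.
Reconstructed level: 0 + 6731 × 4.7/16384 V = 1.9308898926 V.
Error = V_in − V_code = 1.9308166 − (1.9308898926) = −73.3 µV.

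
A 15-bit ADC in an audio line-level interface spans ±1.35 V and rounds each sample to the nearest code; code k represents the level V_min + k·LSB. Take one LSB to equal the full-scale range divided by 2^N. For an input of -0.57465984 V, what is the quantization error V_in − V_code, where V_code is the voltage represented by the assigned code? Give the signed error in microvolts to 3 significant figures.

The full-scale span is 1.35 − (-1.35) = 2.7 V. LSB = 2.7 V / 2^15 ≈ 82.40 µV.
(-0.57465984 − (-1.35)) / LSB = 0.77534016 × 32768/2.7 = 9409.7579. Nearest integer: k = 9410.
V_code = V_min + k × range/2^15 = -1.35 + 9410 × 2.7/32768 = -0.57463989258 V.
e = -0.57465984 − (-0.57463989258) = −19.9 µV.

−19.9 µV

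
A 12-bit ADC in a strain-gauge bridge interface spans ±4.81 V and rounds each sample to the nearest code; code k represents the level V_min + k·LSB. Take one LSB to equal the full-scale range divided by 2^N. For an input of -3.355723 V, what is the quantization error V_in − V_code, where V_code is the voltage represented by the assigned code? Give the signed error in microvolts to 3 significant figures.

The full-scale span is 4.81 − (-4.81) = 9.62 V. LSB = 9.62 V / 2^12 ≈ 2.349 mV.
Position in LSBs: (-3.355723 − (-4.81)) × 4096/9.62 = 619.2015; rounding gives k = 619.
V_code = V_min + k × range/2^12 = -4.81 + 619 × 9.62/4096 = -3.356196289 V.
e = -3.355723 − (-3.356196289) = +473 µV.

+473 µV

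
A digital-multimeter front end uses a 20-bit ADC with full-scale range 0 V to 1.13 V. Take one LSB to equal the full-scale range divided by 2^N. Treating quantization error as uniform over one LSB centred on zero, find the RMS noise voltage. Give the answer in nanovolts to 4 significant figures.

Span = 1.13 V.
One LSB is 1.13 V / 1048576 = 1.07765 µV.
V_rms = LSB/√12 = 1.07765 µV / √12 = 311.1 nV.

311.1 nV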